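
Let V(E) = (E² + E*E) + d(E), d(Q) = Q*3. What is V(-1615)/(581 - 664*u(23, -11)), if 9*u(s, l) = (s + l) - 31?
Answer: 9380889/3569 ≈ 2628.4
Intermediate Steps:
u(s, l) = -31/9 + l/9 + s/9 (u(s, l) = ((s + l) - 31)/9 = ((l + s) - 31)/9 = (-31 + l + s)/9 = -31/9 + l/9 + s/9)
d(Q) = 3*Q
V(E) = 2*E² + 3*E (V(E) = (E² + E*E) + 3*E = (E² + E²) + 3*E = 2*E² + 3*E)
V(-1615)/(581 - 664*u(23, -11)) = (-1615*(3 + 2*(-1615)))/(581 - 664*(-31/9 + (⅑)*(-11) + (⅑)*23)) = (-1615*(3 - 3230))/(581 - 664*(-31/9 - 11/9 + 23/9)) = (-1615*(-3227))/(581 - 664*(-19/9)) = 5211605/(581 + 12616/9) = 5211605/(17845/9) = 5211605*(9/17845) = 9380889/3569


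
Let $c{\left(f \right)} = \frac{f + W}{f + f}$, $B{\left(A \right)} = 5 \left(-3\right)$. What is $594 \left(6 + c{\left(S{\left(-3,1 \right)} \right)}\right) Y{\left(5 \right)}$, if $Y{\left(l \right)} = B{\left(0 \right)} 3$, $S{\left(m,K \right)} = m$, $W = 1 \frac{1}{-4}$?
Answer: $- \frac{699435}{4} \approx -1.7486 \cdot 10^{5}$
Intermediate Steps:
$B{\left(A \right)} = -15$
$W = - \frac{1}{4}$ ($W = 1 \left(- \frac{1}{4}\right) = - \frac{1}{4} \approx -0.25$)
$Y{\left(l \right)} = -45$ ($Y{\left(l \right)} = \left(-15\right) 3 = -45$)
$c{\left(f \right)} = \frac{- \frac{1}{4} + f}{2 f}$ ($c{\left(f \right)} = \frac{f - \frac{1}{4}}{f + f} = \frac{- \frac{1}{4} + f}{2 f}$)
$594 \left(6 + c{\left(S{\left(-3,1 \right)} \right)}\right) Y{\left(5 \right)} = 594 \left(6 + \frac{-1 + 4 \left(-3\right)}{8 \left(-3\right)}\right) \left(-45\right) = 594 \left(6 + \frac{1}{8} \left(- \frac{1}{3}\right) \left(-1 - 12\right)\right) \left(-45\right) = 594 \left(6 + \frac{1}{8} \left(- \frac{1}{3}\right) \left(-13\right)\right) \left(-45\right) = 594 \left(6 + \frac{13}{24}\right) \left(-45\right) = 594 \cdot \frac{157}{24} \left(-45\right) = 594 \left(- \frac{2355}{8}\right) = - \frac{699435}{4}$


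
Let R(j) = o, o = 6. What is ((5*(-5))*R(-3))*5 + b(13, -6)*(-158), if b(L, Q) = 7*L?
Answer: -15128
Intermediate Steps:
R(j) = 6
((5*(-5))*R(-3))*5 + b(13, -6)*(-158) = ((5*(-5))*6)*5 + (7*13)*(-158) = -25*6*5 + 91*(-158) = -150*5 - 14378 = -750 - 14378 = -15128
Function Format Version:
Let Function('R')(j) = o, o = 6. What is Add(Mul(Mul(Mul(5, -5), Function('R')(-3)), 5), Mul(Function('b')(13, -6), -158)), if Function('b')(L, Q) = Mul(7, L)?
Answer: -15128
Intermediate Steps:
Function('R')(j) = 6
Add(Mul(Mul(Mul(5, -5), Function('R')(-3)), 5), Mul(Function('b')(13, -6), -158)) = Add(Mul(Mul(Mul(5, -5), 6), 5), Mul(Mul(7, 13), -158)) = Add(Mul(Mul(-25, 6), 5), Mul(91, -158)) = Add(Mul(-150, 5), -14378) = Add(-750, -14378) = -15128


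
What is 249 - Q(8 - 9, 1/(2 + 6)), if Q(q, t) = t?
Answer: 1991/8 ≈ 248.88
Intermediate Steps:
249 - Q(8 - 9, 1/(2 + 6)) = 249 - 1/(2 + 6) = 249 - 1/8 = 1991/8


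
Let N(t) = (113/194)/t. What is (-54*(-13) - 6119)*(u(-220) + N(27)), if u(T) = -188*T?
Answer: -1173559426681/5238 ≈ -2.2405e+8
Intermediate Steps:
N(t) = 113/(194*t) (N(t) = (113*(1/194))/t = 113/(194*t))
(-54*(-13) - 6119)*(u(-220) + N(27)) = (-54*(-13) - 6119)*(-188*(-220) + (113/194)/27) = (702 - 6119)*(41360 + (113/194)*(1/27)) = -5417*(41360 + 113/5238) = -5417*216643793/5238 = -1173559426681/5238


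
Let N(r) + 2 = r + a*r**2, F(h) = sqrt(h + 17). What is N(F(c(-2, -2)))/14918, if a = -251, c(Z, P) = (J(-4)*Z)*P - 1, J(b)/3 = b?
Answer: 4015/7459 + 2*I*sqrt(2)/7459 ≈ 0.53828 + 0.0003792*I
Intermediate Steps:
J(b) = 3*b
c(Z, P) = -1 - 12*P*Z (c(Z, P) = ((3*(-4))*Z)*P - 1 = (-12*Z)*P - 1 = -12*P*Z - 1 = -1 - 12*P*Z)
F(h) = sqrt(17 + h)
N(r) = -2 + r - 251*r**2 (N(r) = -2 + (r - 251*r**2) = -2 + r - 251*r**2)
N(F(c(-2, -2)))/14918 = (-2 + sqrt(17 + (-1 - 12*(-2)*(-2))) - (4016 - 3012*(-2)*(-2)))/14918 = (-2 + sqrt(17 + (-1 - 48)) - 251*(sqrt(17 + (-1 - 48)))**2)*(1/14918) = (-2 + sqrt(17 - 49) - 251*(sqrt(17 - 49))**2)*(1/14918) = (-2 + sqrt(-32) - 251*(sqrt(-32))**2)*(1/14918) = (-2 + 4*I*sqrt(2) - 251*(4*I*sqrt(2))**2)*(1/14918) = (-2 + 4*I*sqrt(2) - 251*(-32))*(1/14918) = (-2 + 4*I*sqrt(2) + 8032)*(1/14918) = (8030 + 4*I*sqrt(2))*(1/14918) = 4015/7459 + 2*I*sqrt(2)/7459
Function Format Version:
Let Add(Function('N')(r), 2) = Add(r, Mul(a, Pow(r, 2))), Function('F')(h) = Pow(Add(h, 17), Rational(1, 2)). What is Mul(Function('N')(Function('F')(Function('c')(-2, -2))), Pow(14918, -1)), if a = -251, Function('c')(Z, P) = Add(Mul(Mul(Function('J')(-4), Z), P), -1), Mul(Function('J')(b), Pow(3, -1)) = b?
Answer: Add(Rational(4015, 7459), Mul(Rational(2, 7459), I, Pow(2, Rational(1, 2)))) ≈ Add(0.53828, Mul(0.00037920, I))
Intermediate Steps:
Function('J')(b) = Mul(3, b)
Function('c')(Z, P) = Add(-1, Mul(-12, P, Z)) (Function('c')(Z, P) = Add(Mul(Mul(Mul(3, -4), Z), P), -1) = Add(Mul(Mul(-12, Z), P), -1) = Add(Mul(-12, P, Z), -1) = Add(-1, Mul(-12, P, Z)))
Function('F')(h) = Pow(Add(17, h), Rational(1, 2))
Function('N')(r) = Add(-2, r, Mul(-251, Pow(r, 2))) (Function('N')(r) = Add(-2, Add(r, Mul(-251, Pow(r, 2)))) = Add(-2, r, Mul(-251, Pow(r, 2))))
Mul(Function('N')(Function('F')(Function('c')(-2, -2))), Pow(14918, -1)) = Mul(Add(-2, Pow(Add(17, Add(-1, Mul(-12, -2, -2))), Rational(1, 2)), Mul(-251, Pow(Pow(Add(17, Add(-1, Mul(-12, -2, -2))), Rational(1, 2)), 2))), Pow(14918, -1)) = Mul(Add(-2, Pow(Add(17, Add(-1, -48)), Rational(1, 2)), Mul(-251, Pow(Pow(Add(17, Add(-1, -48)), Rational(1, 2)), 2))), Rational(1, 14918)) = Mul(Add(-2, Pow(Add(17, -49), Rational(1, 2)), Mul(-251, Pow(Pow(Add(17, -49), Rational(1, 2)), 2))), Rational(1, 14918)) = Mul(Add(-2, Pow(-32, Rational(1, 2)), Mul(-251, Pow(Pow(-32, Rational(1, 2)), 2))), Rational(1, 14918)) = Mul(Add(-2, Mul(4, I, Pow(2, Rational(1, 2))), Mul(-251, Pow(Mul(4, I, Pow(2, Rational(1, 2))), 2))), Rational(1, 14918)) = Mul(Add(-2, Mul(4, I, Pow(2, Rational(1, 2))), Mul(-251, -32)), Rational(1, 14918)) = Mul(Add(-2, Mul(4, I, Pow(2, Rational(1, 2))), 8032), Rational(1, 14918)) = Mul(Add(8030, Mul(4, I, Pow(2, Rational(1, 2)))), Rational(1, 14918)) = Add(Rational(4015, 7459), Mul(Rational(2, 7459), I, Pow(2, Rational(1, 2))))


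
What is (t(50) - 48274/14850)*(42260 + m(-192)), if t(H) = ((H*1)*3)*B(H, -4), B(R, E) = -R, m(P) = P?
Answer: -2343677145316/7425 ≈ -3.1565e+8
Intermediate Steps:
t(H) = -3*H**2 (t(H) = ((H*1)*3)*(-H) = (H*3)*(-H) = (3*H)*(-H) = -3*H**2)
(t(50) - 48274/14850)*(42260 + m(-192)) = (-3*50**2 - 48274/14850)*(42260 - 192) = (-3*2500 - 48274*1/14850)*42068 = (-7500 - 24137/7425)*42068 = -55711637/7425*42068 = -2343677145316/7425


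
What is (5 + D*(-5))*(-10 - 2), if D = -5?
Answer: -360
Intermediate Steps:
(5 + D*(-5))*(-10 - 2) = (5 - 5*(-5))*(-10 - 2) = (5 + 25)*(-12) = 30*(-12) = -360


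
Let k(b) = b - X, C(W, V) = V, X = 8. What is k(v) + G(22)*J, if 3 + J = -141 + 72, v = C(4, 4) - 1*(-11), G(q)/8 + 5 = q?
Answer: -9785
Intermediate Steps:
G(q) = -40 + 8*q
v = 15 (v = 4 - 1*(-11) = 4 + 11 = 15)
k(b) = -8 + b (k(b) = b - 1*8 = b - 8 = -8 + b)
J = -72 (J = -3 + (-141 + 72) = -3 - 69 = -72)
k(v) + G(22)*J = (-8 + 15) + (-40 + 8*22)*(-72) = 7 + (-40 + 176)*(-72) = 7 + 136*(-72) = 7 - 9792 = -9785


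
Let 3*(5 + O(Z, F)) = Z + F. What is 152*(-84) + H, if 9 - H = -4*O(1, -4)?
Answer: -12783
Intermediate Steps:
O(Z, F) = -5 + F/3 + Z/3 (O(Z, F) = -5 + (Z + F)/3 = -5 + (F + Z)/3 = -5 + (F/3 + Z/3) = -5 + F/3 + Z/3)
H = -15 (H = 9 - (-4)*(-5 + (⅓)*(-4) + (⅓)*1) = 9 - (-4)*(-5 - 4/3 + ⅓) = 9 - (-4)*(-6) = 9 - 1*24 = 9 - 24 = -15)
152*(-84) + H = 152*(-84) - 15 = -12768 - 15 = -12783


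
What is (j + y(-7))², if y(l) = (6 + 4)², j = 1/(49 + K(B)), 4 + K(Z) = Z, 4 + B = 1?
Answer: 17648401/1764 ≈ 10005.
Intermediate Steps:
B = -3 (B = -4 + 1 = -3)
K(Z) = -4 + Z
j = 1/42 (j = 1/(49 + (-4 - 3)) = 1/(49 - 7) = 1/42 ≈ 0.023810)
y(l) = 100 (y(l) = 10² = 100)
(j + y(-7))² = (1/42 + 100)² = (4201/42)² = 17648401/1764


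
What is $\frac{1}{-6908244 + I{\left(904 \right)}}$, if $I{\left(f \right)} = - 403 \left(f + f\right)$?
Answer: $- \frac{1}{7636868} \approx -1.3094 \cdot 10^{-7}$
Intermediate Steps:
$I{\left(f \right)} = - 806 f$ ($I{\left(f \right)} = - 403 \cdot 2 f = - 806 f$)
$\frac{1}{-6908244 + I{\left(904 \right)}} = \frac{1}{-6908244 - 728624} = \frac{1}{-7636868} = - \frac{1}{7636868}$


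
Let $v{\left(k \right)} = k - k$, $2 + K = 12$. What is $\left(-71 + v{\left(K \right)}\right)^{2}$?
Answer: $5041$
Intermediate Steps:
$K = 10$ ($K = -2 + 12 = 10$)
$v{\left(k \right)} = 0$
$\left(-71 + v{\left(K \right)}\right)^{2} = \left(-71 + 0\right)^{2} = \left(-71\right)^{2} = 5041$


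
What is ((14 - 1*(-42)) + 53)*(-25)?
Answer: -2725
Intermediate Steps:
((14 - 1*(-42)) + 53)*(-25) = ((14 + 42) + 53)*(-25) = (56 + 53)*(-25) = 109*(-25) = -2725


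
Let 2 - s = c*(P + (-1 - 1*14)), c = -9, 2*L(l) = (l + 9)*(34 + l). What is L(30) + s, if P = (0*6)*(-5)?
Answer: 1115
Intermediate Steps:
P = 0 (P = 0*(-5) = 0)
L(l) = (9 + l)*(34 + l)/2 (L(l) = ((l + 9)*(34 + l))/2 = ((9 + l)*(34 + l))/2 = (9 + l)*(34 + l)/2)
s = -133 (s = 2 - (-9)*(0 + (-1 - 1*14)) = 2 - (-9)*(0 + (-1 - 14)) = 2 - (-9)*(0 - 15) = 2 - (-9)*(-15) = 2 - 1*135 = 2 - 135 = -133)
L(30) + s = (153 + (½)*30² + (43/2)*30) - 133 = (153 + (½)*900 + 645) - 133 = (153 + 450 + 645) - 133 = 1248 - 133 = 1115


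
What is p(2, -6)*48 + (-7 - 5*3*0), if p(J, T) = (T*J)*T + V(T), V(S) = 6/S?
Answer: 3401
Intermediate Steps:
p(J, T) = 6/T + J*T² (p(J, T) = (T*J)*T + 6/T = (J*T)*T + 6/T = J*T² + 6/T = 6/T + J*T²)
p(2, -6)*48 + (-7 - 5*3*0) = ((6 + 2*(-6)³)/(-6))*48 + (-7 - 5*3*0) = -(6 + 2*(-216))/6*48 + (-7 - 15*0) = -(6 - 432)/6*48 + (-7 - 1*0) = -⅙*(-426)*48 + (-7 + 0) = 71*48 - 7 = 3408 - 7 = 3401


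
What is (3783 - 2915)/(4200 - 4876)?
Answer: -217/169 ≈ -1.2840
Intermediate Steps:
(3783 - 2915)/(4200 - 4876) = 868/(-676) = 868*(-1/676) = -217/169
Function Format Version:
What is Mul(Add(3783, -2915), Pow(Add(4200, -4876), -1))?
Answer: Rational(-217, 169) ≈ -1.2840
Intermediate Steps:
Mul(Add(3783, -2915), Pow(Add(4200, -4876), -1)) = Mul(868, Pow(-676, -1)) = Mul(868, Rational(-1, 676)) = Rational(-217, 169)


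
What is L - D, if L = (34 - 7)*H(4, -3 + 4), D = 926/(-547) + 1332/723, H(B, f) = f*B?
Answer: 14217614/131827 ≈ 107.85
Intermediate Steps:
H(B, f) = B*f
D = 19702/131827 (D = 926*(-1/547) + 1332*(1/723) = -926/547 + 444/241 = 19702/131827 ≈ 0.14945)
L = 108 (L = (34 - 7)*(4*(-3 + 4)) = 27*(4*1) = 27*4 = 108)
L - D = 108 - 1*19702/131827 = 108 - 19702/131827 = 14217614/131827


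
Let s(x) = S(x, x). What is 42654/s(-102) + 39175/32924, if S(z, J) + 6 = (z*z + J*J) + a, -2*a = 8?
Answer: 1109550973/342376676 ≈ 3.2407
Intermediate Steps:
a = -4 (a = -½*8 = -4)
S(z, J) = -10 + J² + z² (S(z, J) = -6 + ((z*z + J*J) - 4) = -6 + ((z² + J²) - 4) = -6 + ((J² + z²) - 4) = -6 + (-4 + J² + z²) = -10 + J² + z²)
s(x) = -10 + 2*x² (s(x) = -10 + x² + x² = -10 + 2*x²)
42654/s(-102) + 39175/32924 = 42654/(-10 + 2*(-102)²) + 39175/32924 = 42654/(-10 + 2*10404) + 39175*(1/32924) = 42654/(-10 + 20808) + 39175/32924 = 42654/20798 + 39175/32924 = 42654*(1/20798) + 39175/32924 = 21327/10399 + 39175/32924 = 1109550973/342376676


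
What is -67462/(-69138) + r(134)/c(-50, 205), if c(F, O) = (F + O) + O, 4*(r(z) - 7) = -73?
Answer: 1044823/1106208 ≈ 0.94451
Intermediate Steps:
r(z) = -45/4 (r(z) = 7 + (1/4)*(-73) = 7 - 73/4 = -45/4)
c(F, O) = F + 2*O
-67462/(-69138) + r(134)/c(-50, 205) = -67462/(-69138) - 45/(4*(-50 + 2*205)) = -67462*(-1/69138) - 45/(4*(-50 + 410)) = 33731/34569 - 45/4/360 = 33731/34569 - 45/4*1/360 = 33731/34569 - 1/32 = 1044823/1106208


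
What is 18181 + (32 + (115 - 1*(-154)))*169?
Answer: 69050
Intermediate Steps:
18181 + (32 + (115 - 1*(-154)))*169 = 18181 + (32 + (115 + 154))*169 = 18181 + (32 + 269)*169 = 18181 + 301*169 = 18181 + 50869 = 69050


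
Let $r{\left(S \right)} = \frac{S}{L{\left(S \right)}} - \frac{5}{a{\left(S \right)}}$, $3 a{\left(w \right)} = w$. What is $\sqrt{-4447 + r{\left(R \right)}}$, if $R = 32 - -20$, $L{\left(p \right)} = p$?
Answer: $\frac{i \sqrt{3005691}}{26} \approx 66.681 i$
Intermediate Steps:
$R = 52$ ($R = 32 + 20 = 52$)
$a{\left(w \right)} = \frac{w}{3}$
$r{\left(S \right)} = 1 - \frac{15}{S}$ ($r{\left(S \right)} = \frac{S}{S} - \frac{5}{\frac{1}{3} S} = 1 - 5 \frac{3}{S} = 1 - \frac{15}{S}$)
$\sqrt{-4447 + r{\left(R \right)}} = \sqrt{-4447 + \frac{-15 + 52}{52}} = \sqrt{-4447 + \frac{1}{52} \cdot 37} = \sqrt{-4447 + \frac{37}{52}} = \sqrt{- \frac{231207}{52}} = \frac{i \sqrt{3005691}}{26}$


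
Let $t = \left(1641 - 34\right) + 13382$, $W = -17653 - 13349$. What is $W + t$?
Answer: $-16013$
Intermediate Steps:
$W = -31002$ ($W = -17653 - 13349 = -31002$)
$t = 14989$ ($t = 1607 + 13382 = 14989$)
$W + t = -31002 + 14989 = -16013$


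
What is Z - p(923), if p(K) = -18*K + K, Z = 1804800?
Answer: 1820491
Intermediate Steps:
p(K) = -17*K
Z - p(923) = 1804800 - (-17)*923 = 1804800 - 1*(-15691) = 1804800 + 15691 = 1820491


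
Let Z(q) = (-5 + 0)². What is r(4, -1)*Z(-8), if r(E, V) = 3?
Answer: 75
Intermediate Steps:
Z(q) = 25 (Z(q) = (-5)² = 25)
r(4, -1)*Z(-8) = 3*25 = 75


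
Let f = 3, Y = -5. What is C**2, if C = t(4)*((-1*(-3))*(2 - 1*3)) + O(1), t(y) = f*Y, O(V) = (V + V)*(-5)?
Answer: 1225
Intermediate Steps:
O(V) = -10*V (O(V) = (2*V)*(-5) = -10*V)
t(y) = -15 (t(y) = 3*(-5) = -15)
C = 35 (C = -15*(-1*(-3))*(2 - 1*3) - 10*1 = -45*(2 - 3) - 10 = -45*(-1) - 10 = -15*(-3) - 10 = 45 - 10 = 35)
C**2 = 35**2 = 1225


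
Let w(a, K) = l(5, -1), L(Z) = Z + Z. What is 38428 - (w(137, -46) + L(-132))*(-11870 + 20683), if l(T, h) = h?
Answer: 2373873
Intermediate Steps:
L(Z) = 2*Z
w(a, K) = -1
38428 - (w(137, -46) + L(-132))*(-11870 + 20683) = 38428 - (-1 + 2*(-132))*(-11870 + 20683) = 38428 - (-1 - 264)*8813 = 38428 - (-265)*8813 = 38428 - 1*(-2335445) = 38428 + 2335445 = 2373873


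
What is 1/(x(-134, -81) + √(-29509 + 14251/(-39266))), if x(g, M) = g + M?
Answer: -1688438/594757099 - I*√45498089250570/2973785495 ≈ -0.0028389 - 0.0022682*I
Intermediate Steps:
x(g, M) = M + g
1/(x(-134, -81) + √(-29509 + 14251/(-39266))) = 1/((-81 - 134) + √(-29509 + 14251/(-39266))) = 1/(-215 + √(-29509 + 14251*(-1/39266))) = 1/(-215 + √(-29509 - 14251/39266)) = 1/(-215 + √(-1158714645/39266)) = 1/(-215 + I*√45498089250570/39266)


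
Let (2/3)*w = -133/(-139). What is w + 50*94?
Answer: 1306999/278 ≈ 4701.4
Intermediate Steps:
w = 399/278 (w = 3*(-133/(-139))/2 = 3*(-133*(-1/139))/2 = (3/2)*(133/139) = 399/278 ≈ 1.4353)
w + 50*94 = 399/278 + 50*94 = 399/278 + 4700 = 1306999/278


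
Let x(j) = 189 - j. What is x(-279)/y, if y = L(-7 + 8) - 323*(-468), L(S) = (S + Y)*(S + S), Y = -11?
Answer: 117/37786 ≈ 0.0030964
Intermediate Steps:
L(S) = 2*S*(-11 + S) (L(S) = (S - 11)*(S + S) = (-11 + S)*(2*S) = 2*S*(-11 + S))
y = 151144 (y = 2*(-7 + 8)*(-11 + (-7 + 8)) - 323*(-468) = 2*1*(-11 + 1) + 151164 = 2*1*(-10) + 151164 = -20 + 151164 = 151144)
x(-279)/y = (189 - 1*(-279))/151144 = (189 + 279)*(1/151144) = 468*(1/151144) = 117/37786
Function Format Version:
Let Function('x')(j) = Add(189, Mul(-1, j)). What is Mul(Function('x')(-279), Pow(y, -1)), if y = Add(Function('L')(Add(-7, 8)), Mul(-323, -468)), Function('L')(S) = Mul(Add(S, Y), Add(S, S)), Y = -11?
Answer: Rational(117, 37786) ≈ 0.0030964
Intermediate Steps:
Function('L')(S) = Mul(2, S, Add(-11, S)) (Function('L')(S) = Mul(Add(S, -11), Add(S, S)) = Mul(Add(-11, S), Mul(2, S)) = Mul(2, S, Add(-11, S)))
y = 151144 (y = Add(Mul(2, Add(-7, 8), Add(-11, Add(-7, 8))), Mul(-323, -468)) = Add(Mul(2, 1, Add(-11, 1)), 151164) = Add(Mul(2, 1, -10), 151164) = Add(-20, 151164) = 151144)
Mul(Function('x')(-279), Pow(y, -1)) = Mul(Add(189, Mul(-1, -279)), Pow(151144, -1)) = Mul(Add(189, 279), Rational(1, 151144)) = Mul(468, Rational(1, 151144)) = Rational(117, 37786)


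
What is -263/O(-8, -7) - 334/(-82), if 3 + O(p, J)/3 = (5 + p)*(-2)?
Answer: -9280/369 ≈ -25.149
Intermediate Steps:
O(p, J) = -39 - 6*p (O(p, J) = -9 + 3*((5 + p)*(-2)) = -9 + 3*(-10 - 2*p) = -9 + (-30 - 6*p) = -39 - 6*p)
-263/O(-8, -7) - 334/(-82) = -263/(-39 - 6*(-8)) - 334/(-82) = -263/(-39 + 48) - 334*(-1/82) = -263/9 + 167/41 = -9280/369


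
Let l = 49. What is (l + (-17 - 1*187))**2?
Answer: 24025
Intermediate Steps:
(l + (-17 - 1*187))**2 = (49 + (-17 - 1*187))**2 = (49 + (-17 - 187))**2 = (49 - 204)**2 = (-155)**2 = 24025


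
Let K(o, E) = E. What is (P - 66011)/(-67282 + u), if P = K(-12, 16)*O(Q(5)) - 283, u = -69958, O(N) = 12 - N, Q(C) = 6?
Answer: 33099/68620 ≈ 0.48235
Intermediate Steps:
P = -187 (P = 16*(12 - 1*6) - 283 = 16*(12 - 6) - 283 = 16*6 - 283 = 96 - 283 = -187)
(P - 66011)/(-67282 + u) = (-187 - 66011)/(-67282 - 69958) = -66198/(-137240) = -66198*(-1/137240) = 33099/68620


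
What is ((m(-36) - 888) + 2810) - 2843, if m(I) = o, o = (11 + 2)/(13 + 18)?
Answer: -28538/31 ≈ -920.58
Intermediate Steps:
o = 13/31 ≈ 0.41935
m(I) = 13/31
((m(-36) - 888) + 2810) - 2843 = ((13/31 - 888) + 2810) - 2843 = (-27515/31 + 2810) - 2843 = 59595/31 - 2843 = -28538/31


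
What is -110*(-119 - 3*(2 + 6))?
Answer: 15730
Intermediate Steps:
-110*(-119 - 3*(2 + 6)) = -110*(-119 - 3*8) = -110*(-119 - 24) = -110*(-143) = 15730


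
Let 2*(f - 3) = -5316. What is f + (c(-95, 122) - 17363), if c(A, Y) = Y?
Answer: -19896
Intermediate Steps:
f = -2655 (f = 3 + (½)*(-5316) = 3 - 2658 = -2655)
f + (c(-95, 122) - 17363) = -2655 + (122 - 17363) = -2655 - 17241 = -19896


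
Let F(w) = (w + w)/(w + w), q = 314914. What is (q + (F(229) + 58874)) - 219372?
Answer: 154417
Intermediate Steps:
F(w) = 1 (F(w) = (2*w)/((2*w)) = (2*w)*(1/(2*w)) = 1)
(q + (F(229) + 58874)) - 219372 = (314914 + (1 + 58874)) - 219372 = (314914 + 58875) - 219372 = 373789 - 219372 = 154417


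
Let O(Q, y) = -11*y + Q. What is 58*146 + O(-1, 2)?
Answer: 8445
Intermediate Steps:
O(Q, y) = Q - 11*y
58*146 + O(-1, 2) = 58*146 + (-1 - 11*2) = 8468 + (-1 - 22) = 8468 - 23 = 8445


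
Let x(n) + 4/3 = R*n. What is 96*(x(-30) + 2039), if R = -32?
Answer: 287776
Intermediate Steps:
x(n) = -4/3 - 32*n
96*(x(-30) + 2039) = 96*((-4/3 - 32*(-30)) + 2039) = 96*((-4/3 + 960) + 2039) = 96*(2876/3 + 2039) = 96*(8993/3) = 287776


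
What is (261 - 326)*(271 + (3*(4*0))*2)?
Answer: -17615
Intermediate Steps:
(261 - 326)*(271 + (3*(4*0))*2) = -65*(271 + (3*0)*2) = -65*(271 + 0*2) = -65*(271 + 0) = -65*271 = -17615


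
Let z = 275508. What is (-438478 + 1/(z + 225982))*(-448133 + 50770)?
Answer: 87377076807538497/501490 ≈ 1.7424e+11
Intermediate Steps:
(-438478 + 1/(z + 225982))*(-448133 + 50770) = (-438478 + 1/(275508 + 225982))*(-448133 + 50770) = (-438478 + 1/501490)*(-397363) = -219892332219/501490*(-397363) = 87377076807538497/501490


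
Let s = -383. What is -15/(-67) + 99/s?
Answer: -888/25661 ≈ -0.034605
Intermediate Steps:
-15/(-67) + 99/s = -15/(-67) + 99/(-383) = -15*(-1/67) + 99*(-1/383) = 15/67 - 99/383 = -888/25661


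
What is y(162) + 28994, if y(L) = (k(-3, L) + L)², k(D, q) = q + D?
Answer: 132035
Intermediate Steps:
k(D, q) = D + q
y(L) = (-3 + 2*L)² (y(L) = ((-3 + L) + L)² = (-3 + 2*L)²)
y(162) + 28994 = (-3 + 2*162)² + 28994 = (-3 + 324)² + 28994 = 321² + 28994 = 103041 + 28994 = 132035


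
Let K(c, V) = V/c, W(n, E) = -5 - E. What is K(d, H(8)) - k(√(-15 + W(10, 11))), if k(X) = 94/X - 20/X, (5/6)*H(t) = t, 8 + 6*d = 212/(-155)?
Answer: -744/121 + 74*I*√31/31 ≈ -6.1488 + 13.291*I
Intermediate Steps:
d = -242/155 (d = -4/3 + (212/(-155))/6 = -4/3 + (212*(-1/155))/6 = -4/3 + (⅙)*(-212/155) = -4/3 - 106/465 = -242/155 ≈ -1.5613)
H(t) = 6*t/5
k(X) = 74/X
K(d, H(8)) - k(√(-15 + W(10, 11))) = ((6/5)*8)/(-242/155) - 74/(√(-15 + (-5 - 1*11))) = (48/5)*(-155/242) - 74/(√(-15 + (-5 - 11))) = -744/121 - 74/(√(-15 - 16)) = -744/121 - 74/(√(-31)) = -744/121 - 74/(I*√31) = -744/121 - 74*(-I*√31/31) = -744/121 - (-74)*I*√31/31 = -744/121 + 74*I*√31/31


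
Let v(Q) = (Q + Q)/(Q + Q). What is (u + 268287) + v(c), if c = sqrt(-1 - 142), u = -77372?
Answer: 190916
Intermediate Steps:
c = I*sqrt(143) (c = sqrt(-143) = I*sqrt(143) ≈ 11.958*I)
v(Q) = 1 (v(Q) = (2*Q)/((2*Q)) = (2*Q)*(1/(2*Q)) = 1)
(u + 268287) + v(c) = (-77372 + 268287) + 1 = 190915 + 1 = 190916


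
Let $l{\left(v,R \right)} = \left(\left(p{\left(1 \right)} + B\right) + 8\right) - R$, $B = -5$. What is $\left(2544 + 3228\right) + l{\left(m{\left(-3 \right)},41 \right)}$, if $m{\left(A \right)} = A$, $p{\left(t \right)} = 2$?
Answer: $5736$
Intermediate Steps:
$l{\left(v,R \right)} = 5 - R$ ($l{\left(v,R \right)} = \left(\left(2 - 5\right) + 8\right) - R = \left(-3 + 8\right) - R = 5 - R$)
$\left(2544 + 3228\right) + l{\left(m{\left(-3 \right)},41 \right)} = \left(2544 + 3228\right) + \left(5 - 41\right) = 5772 + \left(5 - 41\right) = 5772 - 36 = 5736$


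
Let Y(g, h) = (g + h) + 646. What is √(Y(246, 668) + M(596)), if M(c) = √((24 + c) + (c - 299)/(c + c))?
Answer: √(138534240 + 149*√220322426)/298 ≈ 39.811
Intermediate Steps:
Y(g, h) = 646 + g + h
M(c) = √(24 + c + (-299 + c)/(2*c)) (M(c) = √((24 + c) + (-299 + c)/((2*c))) = √((24 + c) + (-299 + c)*(1/(2*c))) = √((24 + c) + (-299 + c)/(2*c)) = √(24 + c + (-299 + c)/(2*c)))
√(Y(246, 668) + M(596)) = √((646 + 246 + 668) + √(98 - 598/596 + 4*596)/2) = √(1560 + √(98 - 598*1/596 + 2384)/2) = √(1560 + √(98 - 299/298 + 2384)/2) = √(1560 + √(739337/298)/2) = √(1560 + (√220322426/298)/2) = √(1560 + √220322426/596)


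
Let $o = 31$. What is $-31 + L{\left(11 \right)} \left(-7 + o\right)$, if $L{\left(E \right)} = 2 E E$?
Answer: $5777$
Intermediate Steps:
$L{\left(E \right)} = 2 E^{2}$
$-31 + L{\left(11 \right)} \left(-7 + o\right) = -31 + 2 \cdot 11^{2} \left(-7 + 31\right) = -31 + 2 \cdot 121 \cdot 24 = -31 + 242 \cdot 24 = -31 + 5808 = 5777$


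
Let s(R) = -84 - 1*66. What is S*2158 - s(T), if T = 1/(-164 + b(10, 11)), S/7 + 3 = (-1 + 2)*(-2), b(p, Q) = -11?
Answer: -75380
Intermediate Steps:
S = -35 (S = -21 + 7*((-1 + 2)*(-2)) = -21 + 7*(1*(-2)) = -21 + 7*(-2) = -21 - 14 = -35)
T = -1/175 (T = 1/(-164 - 11) = 1/(-175) = -1/175 ≈ -0.0057143)
s(R) = -150 (s(R) = -84 - 66 = -150)
S*2158 - s(T) = -35*2158 - 1*(-150) = -75530 + 150 = -75380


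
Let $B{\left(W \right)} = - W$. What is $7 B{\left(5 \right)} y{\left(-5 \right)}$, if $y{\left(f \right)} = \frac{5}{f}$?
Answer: $35$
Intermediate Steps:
$7 B{\left(5 \right)} y{\left(-5 \right)} = 7 \left(\left(-1\right) 5\right) \frac{5}{-5} = 7 \left(-5\right) 5 \left(- \frac{1}{5}\right) = \left(-35\right) \left(-1\right) = 35$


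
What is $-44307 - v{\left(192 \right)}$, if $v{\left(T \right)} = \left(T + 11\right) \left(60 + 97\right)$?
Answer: $-76178$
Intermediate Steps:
$v{\left(T \right)} = 1727 + 157 T$ ($v{\left(T \right)} = \left(11 + T\right) 157 = 1727 + 157 T$)
$-44307 - v{\left(192 \right)} = -44307 - \left(1727 + 157 \cdot 192\right) = -44307 - \left(1727 + 30144\right) = -44307 - 31871 = -76178$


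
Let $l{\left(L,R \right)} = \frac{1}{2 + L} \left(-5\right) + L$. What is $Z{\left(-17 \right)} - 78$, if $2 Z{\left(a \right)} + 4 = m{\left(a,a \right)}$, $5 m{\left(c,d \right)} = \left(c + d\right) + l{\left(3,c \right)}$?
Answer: $- \frac{416}{5} \approx -83.2$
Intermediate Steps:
$l{\left(L,R \right)} = L - \frac{5}{2 + L}$ ($l{\left(L,R \right)} = - \frac{5}{2 + L} + L = L - \frac{5}{2 + L}$)
$m{\left(c,d \right)} = \frac{2}{5} + \frac{c}{5} + \frac{d}{5}$ ($m{\left(c,d \right)} = \frac{\left(c + d\right) + \frac{-5 + 3^{2} + 2 \cdot 3}{2 + 3}}{5} = \frac{\left(c + d\right) + \frac{-5 + 9 + 6}{5}}{5} = \frac{\left(c + d\right) + \frac{1}{5} \cdot 10}{5} = \frac{\left(c + d\right) + 2}{5} = \frac{2 + c + d}{5} = \frac{2}{5} + \frac{c}{5} + \frac{d}{5}$)
$Z{\left(a \right)} = - \frac{9}{5} + \frac{a}{5}$ ($Z{\left(a \right)} = -2 + \frac{\frac{2}{5} + \frac{a}{5} + \frac{a}{5}}{2} = -2 + \frac{\frac{2}{5} + \frac{2 a}{5}}{2} = -2 + \left(\frac{1}{5} + \frac{a}{5}\right) = - \frac{9}{5} + \frac{a}{5}$)
$Z{\left(-17 \right)} - 78 = \left(- \frac{9}{5} + \frac{1}{5} \left(-17\right)\right) - 78 = \left(- \frac{9}{5} - \frac{17}{5}\right) - 78 = - \frac{26}{5} - 78 = - \frac{416}{5}$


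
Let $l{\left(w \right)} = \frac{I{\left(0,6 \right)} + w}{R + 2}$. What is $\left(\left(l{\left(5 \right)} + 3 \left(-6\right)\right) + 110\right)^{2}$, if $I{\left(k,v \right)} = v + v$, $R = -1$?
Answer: $11881$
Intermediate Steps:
$I{\left(k,v \right)} = 2 v$
$l{\left(w \right)} = 12 + w$ ($l{\left(w \right)} = \frac{2 \cdot 6 + w}{-1 + 2} = \frac{12 + w}{1} = \left(12 + w\right) 1 = 12 + w$)
$\left(\left(l{\left(5 \right)} + 3 \left(-6\right)\right) + 110\right)^{2} = \left(\left(\left(12 + 5\right) + 3 \left(-6\right)\right) + 110\right)^{2} = \left(\left(17 - 18\right) + 110\right)^{2} = \left(-1 + 110\right)^{2} = 109^{2} = 11881$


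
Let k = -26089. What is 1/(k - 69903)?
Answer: -1/95992 ≈ -1.0418e-5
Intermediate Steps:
1/(k - 69903) = 1/(-26089 - 69903) = 1/(-95992) = -1/95992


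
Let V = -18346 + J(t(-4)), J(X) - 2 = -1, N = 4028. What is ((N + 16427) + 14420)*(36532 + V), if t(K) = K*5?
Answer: 634271625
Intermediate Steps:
t(K) = 5*K
J(X) = 1 (J(X) = 2 - 1 = 1)
V = -18345 (V = -18346 + 1 = -18345)
((N + 16427) + 14420)*(36532 + V) = ((4028 + 16427) + 14420)*(36532 - 18345) = (20455 + 14420)*18187 = 34875*18187 = 634271625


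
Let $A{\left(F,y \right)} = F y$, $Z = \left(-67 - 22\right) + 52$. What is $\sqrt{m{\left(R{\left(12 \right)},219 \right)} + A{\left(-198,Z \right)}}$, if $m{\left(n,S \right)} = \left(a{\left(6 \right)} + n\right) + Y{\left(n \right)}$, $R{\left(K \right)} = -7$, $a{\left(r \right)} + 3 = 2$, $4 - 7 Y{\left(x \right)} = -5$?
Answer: $\frac{\sqrt{358645}}{7} \approx 85.553$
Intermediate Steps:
$Y{\left(x \right)} = \frac{9}{7}$ ($Y{\left(x \right)} = \frac{4}{7} - - \frac{5}{7} = \frac{4}{7} + \frac{5}{7} = \frac{9}{7}$)
$a{\left(r \right)} = -1$ ($a{\left(r \right)} = -3 + 2 = -1$)
$Z = -37$ ($Z = -89 + 52 = -37$)
$m{\left(n,S \right)} = \frac{2}{7} + n$ ($m{\left(n,S \right)} = \left(-1 + n\right) + \frac{9}{7} = \frac{2}{7} + n$)
$\sqrt{m{\left(R{\left(12 \right)},219 \right)} + A{\left(-198,Z \right)}} = \sqrt{\left(\frac{2}{7} - 7\right) - -7326} = \sqrt{- \frac{47}{7} + 7326} = \sqrt{\frac{51235}{7}} = \frac{\sqrt{358645}}{7}$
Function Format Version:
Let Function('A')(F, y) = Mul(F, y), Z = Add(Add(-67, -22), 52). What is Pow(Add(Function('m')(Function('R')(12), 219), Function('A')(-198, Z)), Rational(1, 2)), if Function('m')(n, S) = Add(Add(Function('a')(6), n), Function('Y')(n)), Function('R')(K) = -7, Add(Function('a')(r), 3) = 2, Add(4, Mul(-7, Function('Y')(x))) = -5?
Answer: Mul(Rational(1, 7), Pow(358645, Rational(1, 2))) ≈ 85.553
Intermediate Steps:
Function('Y')(x) = Rational(9, 7) (Function('Y')(x) = Add(Rational(4, 7), Mul(Rational(-1, 7), -5)) = Add(Rational(4, 7), Rational(5, 7)) = Rational(9, 7))
Function('a')(r) = -1 (Function('a')(r) = Add(-3, 2) = -1)
Z = -37 (Z = Add(-89, 52) = -37)
Function('m')(n, S) = Add(Rational(2, 7), n) (Function('m')(n, S) = Add(Add(-1, n), Rational(9, 7)) = Add(Rational(2, 7), n))
Pow(Add(Function('m')(Function('R')(12), 219), Function('A')(-198, Z)), Rational(1, 2)) = Pow(Add(Add(Rational(2, 7), -7), Mul(-198, -37)), Rational(1, 2)) = Pow(Add(Rational(-47, 7), 7326), Rational(1, 2)) = Pow(Rational(51235, 7), Rational(1, 2)) = Mul(Rational(1, 7), Pow(358645, Rational(1, 2)))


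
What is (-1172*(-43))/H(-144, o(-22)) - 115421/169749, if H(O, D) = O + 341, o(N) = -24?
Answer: 8531932667/33440553 ≈ 255.14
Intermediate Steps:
H(O, D) = 341 + O
(-1172*(-43))/H(-144, o(-22)) - 115421/169749 = (-1172*(-43))/(341 - 144) - 115421/169749 = 50396/197 - 115421*1/169749 = 50396*(1/197) - 115421/169749 = 50396/197 - 115421/169749 = 8531932667/33440553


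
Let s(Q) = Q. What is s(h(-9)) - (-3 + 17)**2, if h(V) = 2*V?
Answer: -214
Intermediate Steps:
s(h(-9)) - (-3 + 17)**2 = 2*(-9) - (-3 + 17)**2 = -18 - 1*14**2 = -18 - 1*196 = -18 - 196 = -214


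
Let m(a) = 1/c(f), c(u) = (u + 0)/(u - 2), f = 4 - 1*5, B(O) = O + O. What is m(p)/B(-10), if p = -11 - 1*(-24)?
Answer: -3/20 ≈ -0.15000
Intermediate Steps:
B(O) = 2*O
p = 13 (p = -11 + 24 = 13)
f = -1 (f = 4 - 5 = -1)
c(u) = u/(-2 + u)
m(a) = 3 (m(a) = 1/(-1/(-2 - 1)) = 1/(-1/(-3)) = 1/(-1*(-⅓)) = 1/(⅓) = 3)
m(p)/B(-10) = 3/((2*(-10))) = 3/(-20) = 3*(-1/20) = -3/20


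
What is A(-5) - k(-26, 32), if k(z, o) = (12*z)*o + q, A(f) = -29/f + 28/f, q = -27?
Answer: 50056/5 ≈ 10011.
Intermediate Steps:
A(f) = -1/f
k(z, o) = -27 + 12*o*z (k(z, o) = (12*z)*o - 27 = 12*o*z - 27 = -27 + 12*o*z)
A(-5) - k(-26, 32) = -1/(-5) - (-27 + 12*32*(-26)) = -1*(-⅕) - (-27 - 9984) = ⅕ - 1*(-10011) = ⅕ + 10011 = 50056/5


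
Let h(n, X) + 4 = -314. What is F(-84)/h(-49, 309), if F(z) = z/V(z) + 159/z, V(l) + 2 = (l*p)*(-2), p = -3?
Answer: 12233/2252712 ≈ 0.0054303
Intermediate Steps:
h(n, X) = -318 (h(n, X) = -4 - 314 = -318)
V(l) = -2 + 6*l (V(l) = -2 + (l*(-3))*(-2) = -2 - 3*l*(-2) = -2 + 6*l)
F(z) = 159/z + z/(-2 + 6*z) (F(z) = z/(-2 + 6*z) + 159/z = 159/z + z/(-2 + 6*z))
F(-84)/h(-49, 309) = ((½)*(318 - 1*(-84)² - 954*(-84))/(-84*(1 - 3*(-84))))/(-318) = ((½)*(-1/84)*(318 - 1*7056 + 80136)/(1 + 252))*(-1/318) = ((½)*(-1/84)*(318 - 7056 + 80136)/253)*(-1/318) = ((½)*(-1/84)*(1/253)*73398)*(-1/318) = -12233/7084*(-1/318) = 12233/2252712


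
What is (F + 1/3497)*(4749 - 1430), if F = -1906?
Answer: -22122067639/3497 ≈ -6.3260e+6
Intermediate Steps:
(F + 1/3497)*(4749 - 1430) = (-1906 + 1/3497)*(4749 - 1430) = (-1906 + 1/3497)*3319 = -6665281/3497*3319 = -22122067639/3497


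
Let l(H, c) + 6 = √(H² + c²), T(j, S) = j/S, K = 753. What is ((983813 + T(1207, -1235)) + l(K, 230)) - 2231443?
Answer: -1540831667/1235 + √619909 ≈ -1.2469e+6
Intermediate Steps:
l(H, c) = -6 + √(H² + c²)
((983813 + T(1207, -1235)) + l(K, 230)) - 2231443 = ((983813 + 1207/(-1235)) + (-6 + √(753² + 230²))) - 2231443 = ((983813 + 1207*(-1/1235)) + (-6 + √(567009 + 52900))) - 2231443 = ((983813 - 1207/1235) + (-6 + √619909)) - 2231443 = (1215007848/1235 + (-6 + √619909)) - 2231443 = (1215000438/1235 + √619909) - 2231443 = -1540831667/1235 + √619909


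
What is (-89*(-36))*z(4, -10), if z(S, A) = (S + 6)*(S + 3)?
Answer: 224280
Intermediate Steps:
z(S, A) = (3 + S)*(6 + S) (z(S, A) = (6 + S)*(3 + S) = (3 + S)*(6 + S))
(-89*(-36))*z(4, -10) = (-89*(-36))*(18 + 4² + 9*4) = 3204*(18 + 16 + 36) = 3204*70 = 224280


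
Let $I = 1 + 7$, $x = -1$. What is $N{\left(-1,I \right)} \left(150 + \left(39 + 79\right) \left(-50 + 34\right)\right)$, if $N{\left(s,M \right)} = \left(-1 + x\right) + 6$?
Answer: $-6952$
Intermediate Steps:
$I = 8$
$N{\left(s,M \right)} = 4$ ($N{\left(s,M \right)} = \left(-1 - 1\right) + 6 = -2 + 6 = 4$)
$N{\left(-1,I \right)} \left(150 + \left(39 + 79\right) \left(-50 + 34\right)\right) = 4 \left(150 + \left(39 + 79\right) \left(-50 + 34\right)\right) = 4 \left(150 + 118 \left(-16\right)\right) = 4 \left(150 - 1888\right) = 4 \left(-1738\right) = -6952$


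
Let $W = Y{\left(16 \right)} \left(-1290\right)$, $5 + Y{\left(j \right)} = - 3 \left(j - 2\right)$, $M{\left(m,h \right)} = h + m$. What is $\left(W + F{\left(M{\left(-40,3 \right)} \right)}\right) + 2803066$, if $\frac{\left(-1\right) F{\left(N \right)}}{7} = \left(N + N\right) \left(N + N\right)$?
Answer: $2825364$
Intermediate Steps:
$Y{\left(j \right)} = 1 - 3 j$ ($Y{\left(j \right)} = -5 - 3 \left(j - 2\right) = -5 - 3 \left(-2 + j\right) = -5 - \left(-6 + 3 j\right) = 1 - 3 j$)
$W = 60630$ ($W = \left(1 - 48\right) \left(-1290\right) = \left(-47\right) \left(-1290\right) = 60630$)
$F{\left(N \right)} = - 28 N^{2}$ ($F{\left(N \right)} = - 7 \left(N + N\right) \left(N + N\right) = - 7 \cdot 2 N 2 N = - 7 \cdot 4 N^{2} = - 28 N^{2}$)
$\left(W + F{\left(M{\left(-40,3 \right)} \right)}\right) + 2803066 = \left(60630 - 28 \left(3 - 40\right)^{2}\right) + 2803066 = \left(60630 - 28 \left(-37\right)^{2}\right) + 2803066 = \left(60630 - 38332\right) + 2803066 = 22298 + 2803066 = 2825364$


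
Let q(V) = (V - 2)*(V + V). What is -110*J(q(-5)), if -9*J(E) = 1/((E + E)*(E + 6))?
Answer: 11/9576 ≈ 0.0011487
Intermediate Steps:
q(V) = 2*V*(-2 + V) (q(V) = (-2 + V)*(2*V) = 2*V*(-2 + V))
J(E) = -1/(18*E*(6 + E)) (J(E) = -1/((E + 6)*(E + E))/9 = -1/(2*E*(6 + E))/9 = -1/(18*E*(6 + E)))
-110*J(q(-5)) = -(-55)/(9*(2*(-5)*(-2 - 5))*(6 + 2*(-5)*(-2 - 5))) = -(-55)/(9*(2*(-5)*(-7))*(6 + 2*(-5)*(-7))) = -(-55)/(9*70*(6 + 70)) = -(-55)/(9*70*76) = -110*(-1/95760) = 11/9576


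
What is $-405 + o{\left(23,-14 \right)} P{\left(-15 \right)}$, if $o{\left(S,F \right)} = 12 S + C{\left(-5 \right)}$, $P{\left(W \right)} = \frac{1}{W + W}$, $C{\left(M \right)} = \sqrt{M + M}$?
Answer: $- \frac{2071}{5} - \frac{i \sqrt{10}}{30} \approx -414.2 - 0.10541 i$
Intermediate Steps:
$C{\left(M \right)} = \sqrt{2} \sqrt{M}$ ($C{\left(M \right)} = \sqrt{2 M} = \sqrt{2} \sqrt{M}$)
$P{\left(W \right)} = \frac{1}{2 W}$
$o{\left(S,F \right)} = 12 S + i \sqrt{10}$ ($o{\left(S,F \right)} = 12 S + \sqrt{2} \sqrt{-5} = 12 S + \sqrt{2} i \sqrt{5} = 12 S + i \sqrt{10}$)
$-405 + o{\left(23,-14 \right)} P{\left(-15 \right)} = -405 + \left(12 \cdot 23 + i \sqrt{10}\right) \frac{1}{2 \left(-15\right)} = -405 + \left(276 + i \sqrt{10}\right) \frac{1}{2} \left(- \frac{1}{15}\right) = -405 + \left(276 + i \sqrt{10}\right) \left(- \frac{1}{30}\right) = -405 - \left(\frac{46}{5} + \frac{i \sqrt{10}}{30}\right) = - \frac{2071}{5} - \frac{i \sqrt{10}}{30}$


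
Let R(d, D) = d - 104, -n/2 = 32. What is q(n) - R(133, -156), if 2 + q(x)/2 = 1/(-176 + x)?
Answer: -3961/120 ≈ -33.008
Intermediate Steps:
n = -64 (n = -2*32 = -64)
R(d, D) = -104 + d
q(x) = -4 + 2/(-176 + x)
q(n) - R(133, -156) = 2*(353 - 2*(-64))/(-176 - 64) - (-104 + 133) = 2*(353 + 128)/(-240) - 1*29 = 2*(-1/240)*481 - 29 = -481/120 - 29 = -3961/120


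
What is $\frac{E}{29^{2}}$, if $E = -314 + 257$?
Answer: $- \frac{57}{841} \approx -0.067776$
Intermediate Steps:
$E = -57$
$\frac{E}{29^{2}} = - \frac{57}{29^{2}} = - \frac{57}{841}$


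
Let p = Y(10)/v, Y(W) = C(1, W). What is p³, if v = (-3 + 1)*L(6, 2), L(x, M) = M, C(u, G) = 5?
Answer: -125/64 ≈ -1.9531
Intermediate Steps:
Y(W) = 5
v = -4 (v = (-3 + 1)*2 = -2*2 = -4)
p = -5/4 (p = 5/(-4) = 5*(-¼) = -5/4 ≈ -1.2500)
p³ = (-5/4)³ = -125/64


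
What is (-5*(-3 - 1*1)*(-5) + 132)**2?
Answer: 1024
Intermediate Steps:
(-5*(-3 - 1*1)*(-5) + 132)**2 = (-5*(-3 - 1)*(-5) + 132)**2 = (-5*(-4)*(-5) + 132)**2 = (20*(-5) + 132)**2 = (-100 + 132)**2 = 32**2 = 1024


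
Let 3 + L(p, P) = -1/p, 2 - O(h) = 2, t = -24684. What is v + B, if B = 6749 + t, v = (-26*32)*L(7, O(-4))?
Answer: -107241/7 ≈ -15320.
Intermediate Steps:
O(h) = 0 (O(h) = 2 - 1*2 = 2 - 2 = 0)
L(p, P) = -3 - 1/p
v = 18304/7 (v = (-26*32)*(-3 - 1/7) = -832*(-3 - 1*1/7) = -832*(-3 - 1/7) = -832*(-22/7) = 18304/7 ≈ 2614.9)
B = -17935 (B = 6749 - 24684 = -17935)
v + B = 18304/7 - 17935 = -107241/7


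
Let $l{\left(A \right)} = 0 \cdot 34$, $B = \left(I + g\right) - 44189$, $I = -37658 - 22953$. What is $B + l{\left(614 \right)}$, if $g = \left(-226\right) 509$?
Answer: $-219834$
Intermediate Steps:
$g = -115034$
$I = -60611$ ($I = -37658 - 22953 = -60611$)
$B = -219834$ ($B = \left(-60611 - 115034\right) - 44189 = -175645 - 44189 = -219834$)
$l{\left(A \right)} = 0$
$B + l{\left(614 \right)} = -219834 + 0 = -219834$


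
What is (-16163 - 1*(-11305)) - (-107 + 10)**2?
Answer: -14267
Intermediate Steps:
(-16163 - 1*(-11305)) - (-107 + 10)**2 = (-16163 + 11305) - 1*(-97)**2 = -4858 - 1*9409 = -4858 - 9409 = -14267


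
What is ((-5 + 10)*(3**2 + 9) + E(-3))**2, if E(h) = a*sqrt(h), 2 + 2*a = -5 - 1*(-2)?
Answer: 32325/4 - 450*I*sqrt(3) ≈ 8081.3 - 779.42*I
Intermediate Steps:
a = -5/2 (a = -1 + (-5 - 1*(-2))/2 = -1 + (-5 + 2)/2 = -1 + (1/2)*(-3) = -1 - 3/2 = -5/2 ≈ -2.5000)
E(h) = -5*sqrt(h)/2
((-5 + 10)*(3**2 + 9) + E(-3))**2 = ((-5 + 10)*(3**2 + 9) - 5*I*sqrt(3)/2)**2 = (5*(9 + 9) - 5*I*sqrt(3)/2)**2 = (5*18 - 5*I*sqrt(3)/2)**2 = (90 - 5*I*sqrt(3)/2)**2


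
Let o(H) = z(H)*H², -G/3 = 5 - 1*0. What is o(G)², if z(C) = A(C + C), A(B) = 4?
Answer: 810000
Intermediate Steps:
G = -15 (G = -3*(5 - 1*0) = -3*(5 + 0) = -3*5 = -15)
z(C) = 4
o(H) = 4*H²
o(G)² = (4*(-15)²)² = (4*225)² = 900² = 810000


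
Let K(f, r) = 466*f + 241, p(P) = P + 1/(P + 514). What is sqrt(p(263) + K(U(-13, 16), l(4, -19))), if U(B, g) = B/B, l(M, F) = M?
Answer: sqrt(585617907)/777 ≈ 31.145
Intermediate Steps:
U(B, g) = 1
p(P) = P + 1/(514 + P)
K(f, r) = 241 + 466*f
sqrt(p(263) + K(U(-13, 16), l(4, -19))) = sqrt((1 + 263**2 + 514*263)/(514 + 263) + (241 + 466*1)) = sqrt((1 + 69169 + 135182)/777 + (241 + 466)) = sqrt((1/777)*204352 + 707) = sqrt(204352/777 + 707) = sqrt(753691/777) = sqrt(585617907)/777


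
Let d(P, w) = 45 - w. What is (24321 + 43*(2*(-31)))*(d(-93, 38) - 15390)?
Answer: -333118865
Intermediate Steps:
(24321 + 43*(2*(-31)))*(d(-93, 38) - 15390) = (24321 + 43*(2*(-31)))*((45 - 1*38) - 15390) = (24321 + 43*(-62))*((45 - 38) - 15390) = (24321 - 2666)*(7 - 15390) = 21655*(-15383) = -333118865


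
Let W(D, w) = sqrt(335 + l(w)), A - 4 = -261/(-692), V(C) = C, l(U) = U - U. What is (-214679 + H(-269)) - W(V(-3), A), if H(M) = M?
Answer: -214948 - sqrt(335) ≈ -2.1497e+5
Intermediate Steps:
l(U) = 0
A = 3029/692 (A = 4 - 261/(-692) = 4 - 261*(-1/692) = 4 + 261/692 = 3029/692 ≈ 4.3772)
W(D, w) = sqrt(335) (W(D, w) = sqrt(335 + 0) = sqrt(335))
(-214679 + H(-269)) - W(V(-3), A) = (-214679 - 269) - sqrt(335) = -214948 - sqrt(335)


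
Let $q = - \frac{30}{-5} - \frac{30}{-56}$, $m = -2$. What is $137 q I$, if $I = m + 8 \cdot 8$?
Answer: $\frac{777201}{14} \approx 55514.0$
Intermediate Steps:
$I = 62$ ($I = -2 + 8 \cdot 8 = -2 + 64 = 62$)
$q = \frac{183}{28}$ ($q = \left(-30\right) \left(- \frac{1}{5}\right) - - \frac{15}{28} = 6 + \frac{15}{28} = \frac{183}{28} \approx 6.5357$)
$137 q I = 137 \cdot \frac{183}{28} \cdot 62 = \frac{25071}{28} \cdot 62 = \frac{777201}{14}$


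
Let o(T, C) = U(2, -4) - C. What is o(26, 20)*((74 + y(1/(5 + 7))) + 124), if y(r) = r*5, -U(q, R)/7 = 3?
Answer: -97621/12 ≈ -8135.1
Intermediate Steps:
U(q, R) = -21 (U(q, R) = -7*3 = -21)
y(r) = 5*r
o(T, C) = -21 - C
o(26, 20)*((74 + y(1/(5 + 7))) + 124) = (-21 - 1*20)*((74 + 5/(5 + 7)) + 124) = (-21 - 20)*((74 + 5/12) + 124) = -41*((74 + 5*(1/12)) + 124) = -41*((74 + 5/12) + 124) = -41*(893/12 + 124) = -41*2381/12 = -97621/12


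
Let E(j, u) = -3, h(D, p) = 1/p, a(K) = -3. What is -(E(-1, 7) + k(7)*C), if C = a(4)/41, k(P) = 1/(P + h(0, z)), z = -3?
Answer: 2469/820 ≈ 3.0110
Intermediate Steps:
k(P) = 1/(-⅓ + P) (k(P) = 1/(P + 1/(-3)) = 1/(P - ⅓) = 1/(-⅓ + P))
C = -3/41 ≈ -0.073171
-(E(-1, 7) + k(7)*C) = -(-3 + (3/(-1 + 3*7))*(-3/41)) = -(-3 + (3/(-1 + 21))*(-3/41)) = -(-3 + (3/20)*(-3/41)) = -(-3 - 9/820) = -1*(-2469/820) = 2469/820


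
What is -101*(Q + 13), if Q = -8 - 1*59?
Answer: 5454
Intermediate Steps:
Q = -67 (Q = -8 - 59 = -67)
-101*(Q + 13) = -101*(-67 + 13) = -101*(-54) = 5454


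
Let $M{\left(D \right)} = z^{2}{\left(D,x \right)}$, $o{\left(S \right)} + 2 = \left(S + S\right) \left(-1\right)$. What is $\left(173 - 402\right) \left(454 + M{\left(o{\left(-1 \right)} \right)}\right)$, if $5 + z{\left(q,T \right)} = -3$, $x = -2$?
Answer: $-118622$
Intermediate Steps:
$z{\left(q,T \right)} = -8$ ($z{\left(q,T \right)} = -5 - 3 = -8$)
$o{\left(S \right)} = -2 - 2 S$ ($o{\left(S \right)} = -2 + \left(S + S\right) \left(-1\right) = -2 + 2 S \left(-1\right) = -2 - 2 S$)
$M{\left(D \right)} = 64$ ($M{\left(D \right)} = \left(-8\right)^{2} = 64$)
$\left(173 - 402\right) \left(454 + M{\left(o{\left(-1 \right)} \right)}\right) = \left(173 - 402\right) \left(454 + 64\right) = \left(-229\right) 518 = -118622$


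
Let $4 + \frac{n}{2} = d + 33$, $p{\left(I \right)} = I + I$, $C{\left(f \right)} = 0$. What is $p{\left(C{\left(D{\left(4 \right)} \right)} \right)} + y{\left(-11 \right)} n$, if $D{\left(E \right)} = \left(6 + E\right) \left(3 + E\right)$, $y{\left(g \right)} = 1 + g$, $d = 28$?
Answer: $-1140$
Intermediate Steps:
$D{\left(E \right)} = \left(3 + E\right) \left(6 + E\right)$
$p{\left(I \right)} = 2 I$
$n = 114$ ($n = -8 + 2 \left(28 + 33\right) = -8 + 2 \cdot 61 = -8 + 122 = 114$)
$p{\left(C{\left(D{\left(4 \right)} \right)} \right)} + y{\left(-11 \right)} n = 2 \cdot 0 + \left(1 - 11\right) 114 = 0 - 1140 = -1140$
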